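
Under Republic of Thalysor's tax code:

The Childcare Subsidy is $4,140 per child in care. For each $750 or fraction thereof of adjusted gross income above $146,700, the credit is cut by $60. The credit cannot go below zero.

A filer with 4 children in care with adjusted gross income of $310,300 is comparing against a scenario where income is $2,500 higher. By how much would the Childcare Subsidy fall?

At $310,300 — base = 4 × $4,140 = $16,560. income exceeds $146,700 by $163,600, which is 219 full-or-partial $750 increments; reduction = 219 × $60 = $13,140, leaving $3,420.
At $312,800 — base = 4 × $4,140 = $16,560. income exceeds $146,700 by $166,100, which is 222 full-or-partial $750 increments; reduction = 222 × $60 = $13,320, leaving $3,240.
Lost: $3,420 − $3,240 = $180.

$180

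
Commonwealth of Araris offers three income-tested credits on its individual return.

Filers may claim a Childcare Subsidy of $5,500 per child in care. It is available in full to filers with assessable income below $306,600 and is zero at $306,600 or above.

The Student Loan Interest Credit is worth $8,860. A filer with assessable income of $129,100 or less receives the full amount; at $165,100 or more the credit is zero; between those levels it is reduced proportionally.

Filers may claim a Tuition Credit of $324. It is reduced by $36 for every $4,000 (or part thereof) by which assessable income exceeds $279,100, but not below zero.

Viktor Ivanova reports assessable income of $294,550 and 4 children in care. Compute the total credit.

Childcare Subsidy: base = 4 × $5,500 = $22,000. $294,550 is below the $306,600 cutoff, so the full $22,000 applies.
Student Loan Interest Credit: $294,550 is at or above $165,100, so the credit is $0.
Tuition Credit: income exceeds $279,100 by $15,450, which is 4 full-or-partial $4,000 increments; reduction = 4 × $36 = $144, leaving $180.
Total: $22,000 + $0 + $180 = $22,180.

$22,180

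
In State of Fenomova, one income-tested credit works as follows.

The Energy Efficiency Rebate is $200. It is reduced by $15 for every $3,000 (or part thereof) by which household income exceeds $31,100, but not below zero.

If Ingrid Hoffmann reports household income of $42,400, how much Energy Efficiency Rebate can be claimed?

$140

Energy Efficiency Rebate: income exceeds $31,100 by $11,300, which is 4 full-or-partial $3,000 increments; reduction = 4 × $15 = $60, leaving $140.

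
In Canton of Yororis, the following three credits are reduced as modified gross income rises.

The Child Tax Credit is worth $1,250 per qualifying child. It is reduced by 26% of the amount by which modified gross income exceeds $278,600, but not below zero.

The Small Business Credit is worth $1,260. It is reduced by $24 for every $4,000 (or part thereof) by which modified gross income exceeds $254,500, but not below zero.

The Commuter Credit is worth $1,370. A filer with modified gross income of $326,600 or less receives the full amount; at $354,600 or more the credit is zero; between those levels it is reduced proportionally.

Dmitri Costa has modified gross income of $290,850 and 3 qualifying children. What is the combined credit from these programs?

$2,955

Child Tax Credit: base = 3 × $1,250 = $3,750. 26% of the $12,250 excess over $278,600 is $3,185; credit = $3,750 − $3,185 = $565.
Small Business Credit: income exceeds $254,500 by $36,350, which is 10 full-or-partial $4,000 increments; reduction = 10 × $24 = $240, leaving $1,020.
Commuter Credit: $290,850 is at or below the $326,600 threshold, so the full $1,370 applies.
Total: $565 + $1,020 + $1,370 = $2,955.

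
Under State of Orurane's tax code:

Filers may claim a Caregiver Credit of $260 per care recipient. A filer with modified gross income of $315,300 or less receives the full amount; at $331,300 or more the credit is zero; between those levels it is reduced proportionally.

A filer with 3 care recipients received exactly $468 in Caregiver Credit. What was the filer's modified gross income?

Full credit = 3 × $260 = $780.
$468 is 468/780 of the full $780, so 312/780 of the $16,000 range has been used: income = $315,300 + $16,000 × 312/780 = $321,700.

$321,700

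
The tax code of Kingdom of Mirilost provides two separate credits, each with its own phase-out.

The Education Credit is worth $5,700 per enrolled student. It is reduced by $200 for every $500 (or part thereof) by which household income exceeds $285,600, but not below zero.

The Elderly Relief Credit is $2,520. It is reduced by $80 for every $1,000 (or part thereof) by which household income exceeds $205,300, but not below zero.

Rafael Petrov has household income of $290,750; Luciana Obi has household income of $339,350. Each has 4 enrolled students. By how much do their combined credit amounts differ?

Rafael ($290,750): Education Credit: base = 4 × $5,700 = $22,800. income exceeds $285,600 by $5,150, which is 11 full-or-partial $500 increments; reduction = 11 × $200 = $2,200, leaving $20,600. Elderly Relief Credit: income exceeds $205,300 by $85,450 → 86 increments × $80 = $6,880 ≥ base, so the credit is $0. total $20,600 + $0 = $20,600
Luciana ($339,350): Education Credit: base = 4 × $5,700 = $22,800. income exceeds $285,600 by $53,750, which is 108 full-or-partial $500 increments; reduction = 108 × $200 = $21,600, leaving $1,200. Elderly Relief Credit: income exceeds $205,300 by $134,050 → 135 increments × $80 = $10,800 ≥ base, so the credit is $0. total $1,200 + $0 = $1,200
Difference: |$20,600 − $1,200| = $19,400.

$19,400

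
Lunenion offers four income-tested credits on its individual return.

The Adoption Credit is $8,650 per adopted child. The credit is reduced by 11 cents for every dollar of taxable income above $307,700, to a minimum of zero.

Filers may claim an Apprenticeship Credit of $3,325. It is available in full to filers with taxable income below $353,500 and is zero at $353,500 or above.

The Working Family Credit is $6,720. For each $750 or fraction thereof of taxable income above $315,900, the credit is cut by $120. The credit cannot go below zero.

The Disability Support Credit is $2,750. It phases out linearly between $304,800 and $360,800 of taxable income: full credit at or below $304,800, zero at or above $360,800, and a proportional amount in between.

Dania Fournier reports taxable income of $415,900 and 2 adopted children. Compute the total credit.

$5,398

Adoption Credit: base = 2 × $8,650 = $17,300. 11% of the $108,200 excess over $307,700 is $11,902; credit = $17,300 − $11,902 = $5,398.
Apprenticeship Credit: $415,900 meets or exceeds the $353,500 cutoff, so the credit is $0.
Working Family Credit: income exceeds $315,900 by $100,000 → 134 increments × $120 = $16,080 ≥ base, so the credit is $0.
Disability Support Credit: $415,900 is at or above $360,800, so the credit is $0.
Total: $5,398 + $0 + $0 + $0 = $5,398.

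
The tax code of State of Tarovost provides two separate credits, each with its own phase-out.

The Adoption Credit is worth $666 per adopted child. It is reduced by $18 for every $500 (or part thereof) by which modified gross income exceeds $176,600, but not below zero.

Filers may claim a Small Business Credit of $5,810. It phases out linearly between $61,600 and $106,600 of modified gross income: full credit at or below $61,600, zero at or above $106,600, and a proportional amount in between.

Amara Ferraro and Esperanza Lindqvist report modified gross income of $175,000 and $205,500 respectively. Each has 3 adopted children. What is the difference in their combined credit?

Amara ($175,000): Adoption Credit: base = 3 × $666 = $1,998. $175,000 is at or below the $176,600 threshold, so the full $1,998 applies. Small Business Credit: $175,000 is at or above $106,600, so the credit is $0. total $1,998 + $0 = $1,998
Esperanza ($205,500): Adoption Credit: base = 3 × $666 = $1,998. income exceeds $176,600 by $28,900, which is 58 full-or-partial $500 increments; reduction = 58 × $18 = $1,044, leaving $954. Small Business Credit: $205,500 is at or above $106,600, so the credit is $0. total $954 + $0 = $954
Difference: |$1,998 − $954| = $1,044.

$1,044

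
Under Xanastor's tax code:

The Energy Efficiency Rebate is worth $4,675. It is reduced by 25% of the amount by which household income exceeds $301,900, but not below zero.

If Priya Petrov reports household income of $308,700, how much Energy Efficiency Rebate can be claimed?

Energy Efficiency Rebate: 25% of the $6,800 excess over $301,900 is $1,700; credit = $4,675 − $1,700 = $2,975.

$2,975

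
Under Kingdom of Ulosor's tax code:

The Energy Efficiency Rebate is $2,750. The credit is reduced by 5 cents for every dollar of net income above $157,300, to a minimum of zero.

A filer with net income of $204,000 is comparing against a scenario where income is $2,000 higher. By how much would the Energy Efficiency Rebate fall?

At $204,000 — 5% of the $46,700 excess over $157,300 is $2,335; credit = $2,750 − $2,335 = $415.
At $206,000 — 5% of the $48,700 excess over $157,300 is $2,435; credit = $2,750 − $2,435 = $315.
Lost: $415 − $315 = $100.

$100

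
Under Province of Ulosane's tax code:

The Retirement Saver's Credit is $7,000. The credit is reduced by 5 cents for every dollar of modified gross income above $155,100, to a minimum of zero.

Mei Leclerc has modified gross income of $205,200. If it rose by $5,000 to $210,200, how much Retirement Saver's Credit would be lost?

At $205,200 — 5% of the $50,100 excess over $155,100 is $2,505; credit = $7,000 − $2,505 = $4,495.
At $210,200 — 5% of the $55,100 excess over $155,100 is $2,755; credit = $7,000 − $2,755 = $4,245.
Lost: $4,495 − $4,245 = $250.

$250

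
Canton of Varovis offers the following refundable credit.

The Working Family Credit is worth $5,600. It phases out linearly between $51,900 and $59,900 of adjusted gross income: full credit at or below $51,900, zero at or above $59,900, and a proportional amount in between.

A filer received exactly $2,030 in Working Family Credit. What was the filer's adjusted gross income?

$57,000

$2,030 is 2,030/5,600 of the full $5,600, so 3,570/5,600 of the $8,000 range has been used: income = $51,900 + $8,000 × 3,570/5,600 = $57,000.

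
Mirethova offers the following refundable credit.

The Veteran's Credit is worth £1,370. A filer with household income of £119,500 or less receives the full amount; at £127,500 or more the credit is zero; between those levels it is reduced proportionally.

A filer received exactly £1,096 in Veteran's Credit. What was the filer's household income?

£121,100

£1,096 is 1,096/1,370 of the full £1,370, so 274/1,370 of the £8,000 range has been used: income = £119,500 + £8,000 × 274/1,370 = £121,100.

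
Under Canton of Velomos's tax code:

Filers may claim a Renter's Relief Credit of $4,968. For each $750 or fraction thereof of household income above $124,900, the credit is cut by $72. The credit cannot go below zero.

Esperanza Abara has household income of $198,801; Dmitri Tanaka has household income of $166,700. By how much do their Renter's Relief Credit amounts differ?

Esperanza ($198,801): Renter's Relief Credit: income exceeds $124,900 by $73,901 → 99 increments × $72 = $7,128 ≥ base, so the credit is $0.
Dmitri ($166,700): Renter's Relief Credit: income exceeds $124,900 by $41,800, which is 56 full-or-partial $750 increments; reduction = 56 × $72 = $4,032, leaving $936.
Difference: |$0 − $936| = $936.

$936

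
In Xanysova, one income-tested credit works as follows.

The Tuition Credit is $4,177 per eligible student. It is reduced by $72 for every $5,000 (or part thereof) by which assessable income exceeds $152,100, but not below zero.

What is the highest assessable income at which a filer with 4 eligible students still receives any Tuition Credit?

Full credit = 4 × $4,177 = $16,708.
After 232 increments the reduction is 232 × $72 = $16,704, leaving $4; one more increment wipes it out. Increment 232 ends at excess 232 × $5,000 = $1,160,000, so the highest qualifying income is $152,100 + $1,160,000 = $1,312,100.

$1,312,100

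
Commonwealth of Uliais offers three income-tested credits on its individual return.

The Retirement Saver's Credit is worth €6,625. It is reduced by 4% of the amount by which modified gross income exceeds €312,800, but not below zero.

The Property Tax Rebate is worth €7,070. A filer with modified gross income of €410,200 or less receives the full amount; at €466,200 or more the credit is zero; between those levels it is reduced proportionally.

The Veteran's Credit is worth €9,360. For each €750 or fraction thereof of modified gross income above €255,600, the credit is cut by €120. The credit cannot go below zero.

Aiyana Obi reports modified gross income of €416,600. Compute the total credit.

Retirement Saver's Credit: 4% of the €103,800 excess over €312,800 is €4,152; credit = €6,625 − €4,152 = €2,473.
Property Tax Rebate: €416,600 is €6,400 into a €56,000 phase-out range, leaving 49,600/56,000 of the credit: €7,070 × 49,600/56,000 = €6,262.
Veteran's Credit: income exceeds €255,600 by €161,000 → 215 increments × €120 = €25,800 ≥ base, so the credit is €0.
Total: €2,473 + €6,262 + €0 = €8,735.

€8,735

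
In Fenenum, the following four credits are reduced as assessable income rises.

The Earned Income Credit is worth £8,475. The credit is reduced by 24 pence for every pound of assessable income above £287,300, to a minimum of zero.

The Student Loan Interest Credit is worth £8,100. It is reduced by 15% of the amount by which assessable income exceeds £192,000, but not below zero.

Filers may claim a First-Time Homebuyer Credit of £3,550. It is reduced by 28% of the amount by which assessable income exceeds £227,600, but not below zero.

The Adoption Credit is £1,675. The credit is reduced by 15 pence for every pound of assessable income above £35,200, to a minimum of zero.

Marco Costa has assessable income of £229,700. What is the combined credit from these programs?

Earned Income Credit: £229,700 is at or below the £287,300 threshold, so the full £8,475 applies.
Student Loan Interest Credit: 15% of the £37,700 excess over £192,000 is £5,655; credit = £8,100 − £5,655 = £2,445.
First-Time Homebuyer Credit: 28% of the £2,100 excess over £227,600 is £588; credit = £3,550 − £588 = £2,962.
Adoption Credit: 15% of the £194,500 excess over £35,200 is £29,175 ≥ base, so the credit is £0.
Total: £8,475 + £2,445 + £2,962 + £0 = £13,882.

£13,882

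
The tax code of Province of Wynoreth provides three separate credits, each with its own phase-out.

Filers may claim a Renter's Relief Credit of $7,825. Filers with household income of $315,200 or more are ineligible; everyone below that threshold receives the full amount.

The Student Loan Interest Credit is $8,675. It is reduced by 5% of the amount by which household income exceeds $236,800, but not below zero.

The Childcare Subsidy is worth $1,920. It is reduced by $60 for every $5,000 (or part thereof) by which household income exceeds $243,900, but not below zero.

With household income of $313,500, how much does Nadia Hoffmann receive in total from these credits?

$13,745

Renter's Relief Credit: $313,500 is below the $315,200 cutoff, so the full $7,825 applies.
Student Loan Interest Credit: 5% of the $76,700 excess over $236,800 is $3,835; credit = $8,675 − $3,835 = $4,840.
Childcare Subsidy: income exceeds $243,900 by $69,600, which is 14 full-or-partial $5,000 increments; reduction = 14 × $60 = $840, leaving $1,080.
Total: $7,825 + $4,840 + $1,080 = $13,745.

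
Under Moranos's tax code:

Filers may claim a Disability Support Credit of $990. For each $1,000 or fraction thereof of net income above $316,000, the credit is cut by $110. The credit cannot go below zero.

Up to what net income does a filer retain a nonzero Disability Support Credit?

$324,000

After 8 increments the reduction is 8 × $110 = $880, leaving $110; one more increment wipes it out. Increment 8 ends at excess 8 × $1,000 = $8,000, so the highest qualifying income is $316,000 + $8,000 = $324,000.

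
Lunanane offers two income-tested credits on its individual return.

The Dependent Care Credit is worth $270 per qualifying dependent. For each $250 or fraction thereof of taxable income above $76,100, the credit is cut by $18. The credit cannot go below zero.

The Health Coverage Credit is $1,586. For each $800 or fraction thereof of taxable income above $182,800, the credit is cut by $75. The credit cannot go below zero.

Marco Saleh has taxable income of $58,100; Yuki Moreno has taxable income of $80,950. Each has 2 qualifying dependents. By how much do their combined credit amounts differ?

$360

Marco ($58,100): Dependent Care Credit: base = 2 × $270 = $540. $58,100 is at or below the $76,100 threshold, so the full $540 applies. Health Coverage Credit: $58,100 is at or below the $182,800 threshold, so the full $1,586 applies. total $540 + $1,586 = $2,126
Yuki ($80,950): Dependent Care Credit: base = 2 × $270 = $540. income exceeds $76,100 by $4,850, which is 20 full-or-partial $250 increments; reduction = 20 × $18 = $360, leaving $180. Health Coverage Credit: $80,950 is at or below the $182,800 threshold, so the full $1,586 applies. total $180 + $1,586 = $1,766
Difference: |$2,126 − $1,766| = $360.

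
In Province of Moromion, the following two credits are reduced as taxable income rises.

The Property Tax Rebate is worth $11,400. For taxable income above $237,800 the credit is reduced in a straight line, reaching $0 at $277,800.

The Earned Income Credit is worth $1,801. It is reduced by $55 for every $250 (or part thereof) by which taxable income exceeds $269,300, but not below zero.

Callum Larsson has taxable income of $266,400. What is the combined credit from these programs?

Property Tax Rebate: $266,400 is $28,600 into a $40,000 phase-out range, leaving 11,400/40,000 of the credit: $11,400 × 11,400/40,000 = $3,249.
Earned Income Credit: $266,400 is at or below the $269,300 threshold, so the full $1,801 applies.
Total: $3,249 + $1,801 = $5,050.

$5,050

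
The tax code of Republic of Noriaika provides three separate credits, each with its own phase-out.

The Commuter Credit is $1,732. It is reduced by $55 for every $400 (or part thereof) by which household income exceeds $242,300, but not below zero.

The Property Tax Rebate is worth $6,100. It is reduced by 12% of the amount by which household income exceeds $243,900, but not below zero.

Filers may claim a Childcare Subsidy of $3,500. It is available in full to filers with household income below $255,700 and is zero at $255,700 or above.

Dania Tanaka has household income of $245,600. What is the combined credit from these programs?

$10,633

Commuter Credit: income exceeds $242,300 by $3,300, which is 9 full-or-partial $400 increments; reduction = 9 × $55 = $495, leaving $1,237.
Property Tax Rebate: 12% of the $1,700 excess over $243,900 is $204; credit = $6,100 − $204 = $5,896.
Childcare Subsidy: $245,600 is below the $255,700 cutoff, so the full $3,500 applies.
Total: $1,237 + $5,896 + $3,500 = $10,633.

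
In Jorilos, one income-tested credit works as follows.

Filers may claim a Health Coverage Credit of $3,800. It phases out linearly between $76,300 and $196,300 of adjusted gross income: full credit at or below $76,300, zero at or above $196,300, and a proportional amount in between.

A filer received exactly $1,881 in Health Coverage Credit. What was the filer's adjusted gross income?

$1,881 is 1,881/3,800 of the full $3,800, so 1,919/3,800 of the $120,000 range has been used: income = $76,300 + $120,000 × 1,919/3,800 = $136,900.

$136,900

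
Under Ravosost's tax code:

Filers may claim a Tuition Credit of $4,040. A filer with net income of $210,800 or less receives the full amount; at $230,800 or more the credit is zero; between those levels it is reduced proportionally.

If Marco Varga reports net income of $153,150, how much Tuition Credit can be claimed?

Tuition Credit: $153,150 is at or below the $210,800 threshold, so the full $4,040 applies.

$4,040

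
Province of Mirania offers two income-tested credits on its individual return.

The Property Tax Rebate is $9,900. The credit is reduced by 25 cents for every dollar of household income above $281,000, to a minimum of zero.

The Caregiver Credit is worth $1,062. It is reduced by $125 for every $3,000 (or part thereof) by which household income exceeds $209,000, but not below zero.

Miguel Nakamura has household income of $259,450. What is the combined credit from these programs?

Property Tax Rebate: $259,450 is at or below the $281,000 threshold, so the full $9,900 applies.
Caregiver Credit: income exceeds $209,000 by $50,450 → 17 increments × $125 = $2,125 ≥ base, so the credit is $0.
Total: $9,900 + $0 = $9,900.

$9,900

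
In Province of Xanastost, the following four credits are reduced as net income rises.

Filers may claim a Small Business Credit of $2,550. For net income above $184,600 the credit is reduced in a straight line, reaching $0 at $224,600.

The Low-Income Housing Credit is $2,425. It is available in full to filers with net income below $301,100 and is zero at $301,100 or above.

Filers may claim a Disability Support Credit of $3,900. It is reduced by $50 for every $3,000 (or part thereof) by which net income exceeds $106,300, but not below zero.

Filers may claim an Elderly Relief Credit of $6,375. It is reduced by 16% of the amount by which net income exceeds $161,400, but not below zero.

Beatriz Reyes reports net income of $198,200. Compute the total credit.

Small Business Credit: $198,200 is $13,600 into a $40,000 phase-out range, leaving 26,400/40,000 of the credit: $2,550 × 26,400/40,000 = $1,683.
Low-Income Housing Credit: $198,200 is below the $301,100 cutoff, so the full $2,425 applies.
Disability Support Credit: income exceeds $106,300 by $91,900, which is 31 full-or-partial $3,000 increments; reduction = 31 × $50 = $1,550, leaving $2,350.
Elderly Relief Credit: 16% of the $36,800 excess over $161,400 is $5,888; credit = $6,375 − $5,888 = $487.
Total: $1,683 + $2,425 + $2,350 + $487 = $6,945.

$6,945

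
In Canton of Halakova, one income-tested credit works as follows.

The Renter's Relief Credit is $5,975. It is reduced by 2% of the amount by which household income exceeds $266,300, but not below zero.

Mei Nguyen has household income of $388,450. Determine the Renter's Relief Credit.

Renter's Relief Credit: 2% of the $122,150 excess over $266,300 is $2,443; credit = $5,975 − $2,443 = $3,532.

$3,532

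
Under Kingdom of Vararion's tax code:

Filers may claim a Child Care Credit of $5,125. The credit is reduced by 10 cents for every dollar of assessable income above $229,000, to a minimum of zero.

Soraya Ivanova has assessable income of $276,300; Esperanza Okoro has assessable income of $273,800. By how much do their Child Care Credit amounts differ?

Soraya ($276,300): Child Care Credit: 10% of the $47,300 excess over $229,000 is $4,730; credit = $5,125 − $4,730 = $395.
Esperanza ($273,800): Child Care Credit: 10% of the $44,800 excess over $229,000 is $4,480; credit = $5,125 − $4,480 = $645.
Difference: |$395 − $645| = $250.

$250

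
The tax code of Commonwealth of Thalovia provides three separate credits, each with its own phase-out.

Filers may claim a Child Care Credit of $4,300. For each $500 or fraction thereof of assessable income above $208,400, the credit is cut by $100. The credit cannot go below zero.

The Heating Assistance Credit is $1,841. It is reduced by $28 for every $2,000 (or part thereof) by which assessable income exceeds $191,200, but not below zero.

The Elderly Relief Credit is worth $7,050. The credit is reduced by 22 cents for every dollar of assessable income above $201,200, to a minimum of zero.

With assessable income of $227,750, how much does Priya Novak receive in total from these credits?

$2,918

Child Care Credit: income exceeds $208,400 by $19,350, which is 39 full-or-partial $500 increments; reduction = 39 × $100 = $3,900, leaving $400.
Heating Assistance Credit: income exceeds $191,200 by $36,550, which is 19 full-or-partial $2,000 increments; reduction = 19 × $28 = $532, leaving $1,309.
Elderly Relief Credit: 22% of the $26,550 excess over $201,200 is $5,841; credit = $7,050 − $5,841 = $1,209.
Total: $400 + $1,309 + $1,209 = $2,918.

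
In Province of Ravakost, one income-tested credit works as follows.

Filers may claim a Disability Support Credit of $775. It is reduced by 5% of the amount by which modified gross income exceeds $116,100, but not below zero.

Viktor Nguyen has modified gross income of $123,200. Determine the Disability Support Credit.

$420

Disability Support Credit: 5% of the $7,100 excess over $116,100 is $355; credit = $775 − $355 = $420.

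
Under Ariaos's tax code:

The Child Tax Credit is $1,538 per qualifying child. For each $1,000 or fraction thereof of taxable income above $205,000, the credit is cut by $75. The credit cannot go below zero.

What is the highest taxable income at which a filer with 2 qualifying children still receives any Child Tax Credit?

$246,000

Full credit = 2 × $1,538 = $3,076.
After 41 increments the reduction is 41 × $75 = $3,075, leaving $1; one more increment wipes it out. Increment 41 ends at excess 41 × $1,000 = $41,000, so the highest qualifying income is $205,000 + $41,000 = $246,000.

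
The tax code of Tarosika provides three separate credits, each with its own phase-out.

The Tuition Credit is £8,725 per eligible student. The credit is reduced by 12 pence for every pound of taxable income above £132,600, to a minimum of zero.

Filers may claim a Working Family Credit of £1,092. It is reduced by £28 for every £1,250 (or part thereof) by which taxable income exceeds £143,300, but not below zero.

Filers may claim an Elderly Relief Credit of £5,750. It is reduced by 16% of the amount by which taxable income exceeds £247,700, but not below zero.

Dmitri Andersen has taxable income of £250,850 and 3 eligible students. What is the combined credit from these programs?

Tuition Credit: base = 3 × £8,725 = £26,175. 12% of the £118,250 excess over £132,600 is £14,190; credit = £26,175 − £14,190 = £11,985.
Working Family Credit: income exceeds £143,300 by £107,550 → 87 increments × £28 = £2,436 ≥ base, so the credit is £0.
Elderly Relief Credit: 16% of the £3,150 excess over £247,700 is £504; credit = £5,750 − £504 = £5,246.
Total: £11,985 + £0 + £5,246 = £17,231.

£17,231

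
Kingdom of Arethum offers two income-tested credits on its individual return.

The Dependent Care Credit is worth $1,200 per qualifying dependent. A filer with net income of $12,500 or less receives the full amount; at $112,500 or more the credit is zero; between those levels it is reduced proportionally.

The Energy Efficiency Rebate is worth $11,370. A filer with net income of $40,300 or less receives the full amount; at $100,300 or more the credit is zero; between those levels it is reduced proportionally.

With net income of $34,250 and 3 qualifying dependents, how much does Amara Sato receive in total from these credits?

$14,187

Dependent Care Credit: base = 3 × $1,200 = $3,600. $34,250 is $21,750 into a $100,000 phase-out range, leaving 78,250/100,000 of the credit: $3,600 × 78,250/100,000 = $2,817.
Energy Efficiency Rebate: $34,250 is at or below the $40,300 threshold, so the full $11,370 applies.
Total: $2,817 + $11,370 = $14,187.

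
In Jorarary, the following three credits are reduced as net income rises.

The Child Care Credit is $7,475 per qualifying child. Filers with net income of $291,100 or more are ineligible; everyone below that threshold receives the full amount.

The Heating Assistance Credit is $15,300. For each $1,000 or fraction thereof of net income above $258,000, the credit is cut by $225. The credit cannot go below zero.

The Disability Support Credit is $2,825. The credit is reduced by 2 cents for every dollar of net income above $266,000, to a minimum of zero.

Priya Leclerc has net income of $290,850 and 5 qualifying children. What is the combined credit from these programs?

Child Care Credit: base = 5 × $7,475 = $37,375. $290,850 is below the $291,100 cutoff, so the full $37,375 applies.
Heating Assistance Credit: income exceeds $258,000 by $32,850, which is 33 full-or-partial $1,000 increments; reduction = 33 × $225 = $7,425, leaving $7,875.
Disability Support Credit: 2% of the $24,850 excess over $266,000 is $497; credit = $2,825 − $497 = $2,328.
Total: $37,375 + $7,875 + $2,328 = $47,578.

$47,578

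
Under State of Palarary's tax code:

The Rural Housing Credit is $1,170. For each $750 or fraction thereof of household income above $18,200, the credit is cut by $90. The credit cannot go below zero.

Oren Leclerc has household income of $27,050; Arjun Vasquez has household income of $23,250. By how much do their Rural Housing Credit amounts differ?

$450

Oren ($27,050): Rural Housing Credit: income exceeds $18,200 by $8,850, which is 12 full-or-partial $750 increments; reduction = 12 × $90 = $1,080, leaving $90.
Arjun ($23,250): Rural Housing Credit: income exceeds $18,200 by $5,050, which is 7 full-or-partial $750 increments; reduction = 7 × $90 = $630, leaving $540.
Difference: |$90 − $540| = $450.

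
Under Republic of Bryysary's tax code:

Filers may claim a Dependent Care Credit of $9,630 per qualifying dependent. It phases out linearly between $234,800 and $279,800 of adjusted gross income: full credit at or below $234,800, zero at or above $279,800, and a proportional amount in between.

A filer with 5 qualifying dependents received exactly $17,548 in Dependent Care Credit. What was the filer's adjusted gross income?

Full credit = 5 × $9,630 = $48,150.
$17,548 is 17,548/48,150 of the full $48,150, so 30,602/48,150 of the $45,000 range has been used: income = $234,800 + $45,000 × 30,602/48,150 = $263,400.

$263,400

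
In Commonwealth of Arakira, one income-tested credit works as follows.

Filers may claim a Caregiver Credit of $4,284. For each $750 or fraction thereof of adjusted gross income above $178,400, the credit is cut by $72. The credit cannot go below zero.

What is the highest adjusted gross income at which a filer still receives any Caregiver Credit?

$222,650

After 59 increments the reduction is 59 × $72 = $4,248, leaving $36; one more increment wipes it out. Increment 59 ends at excess 59 × $750 = $44,250, so the highest qualifying income is $178,400 + $44,250 = $222,650.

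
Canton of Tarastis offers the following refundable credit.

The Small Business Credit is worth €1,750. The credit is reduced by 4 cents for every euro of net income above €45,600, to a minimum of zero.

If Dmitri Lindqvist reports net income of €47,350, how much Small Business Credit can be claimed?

€1,680

Small Business Credit: 4% of the €1,750 excess over €45,600 is €70; credit = €1,750 − €70 = €1,680.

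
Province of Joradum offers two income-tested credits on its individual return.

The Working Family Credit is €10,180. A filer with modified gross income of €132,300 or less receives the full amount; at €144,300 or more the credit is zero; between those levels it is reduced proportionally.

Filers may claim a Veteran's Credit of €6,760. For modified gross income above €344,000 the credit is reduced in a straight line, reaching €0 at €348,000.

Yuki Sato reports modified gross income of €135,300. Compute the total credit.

€14,395

Working Family Credit: €135,300 is €3,000 into a €12,000 phase-out range, leaving 9,000/12,000 of the credit: €10,180 × 9,000/12,000 = €7,635.
Veteran's Credit: €135,300 is at or below the €344,000 threshold, so the full €6,760 applies.
Total: €7,635 + €6,760 = €14,395.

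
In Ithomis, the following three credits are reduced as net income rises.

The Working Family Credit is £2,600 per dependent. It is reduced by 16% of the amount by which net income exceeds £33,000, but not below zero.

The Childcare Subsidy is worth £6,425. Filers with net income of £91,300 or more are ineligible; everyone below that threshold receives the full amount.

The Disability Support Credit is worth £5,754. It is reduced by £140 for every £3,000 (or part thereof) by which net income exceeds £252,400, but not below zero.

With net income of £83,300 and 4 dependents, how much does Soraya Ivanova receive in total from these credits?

£14,531

Working Family Credit: base = 4 × £2,600 = £10,400. 16% of the £50,300 excess over £33,000 is £8,048; credit = £10,400 − £8,048 = £2,352.
Childcare Subsidy: £83,300 is below the £91,300 cutoff, so the full £6,425 applies.
Disability Support Credit: £83,300 is at or below the £252,400 threshold, so the full £5,754 applies.
Total: £2,352 + £6,425 + £5,754 = £14,531.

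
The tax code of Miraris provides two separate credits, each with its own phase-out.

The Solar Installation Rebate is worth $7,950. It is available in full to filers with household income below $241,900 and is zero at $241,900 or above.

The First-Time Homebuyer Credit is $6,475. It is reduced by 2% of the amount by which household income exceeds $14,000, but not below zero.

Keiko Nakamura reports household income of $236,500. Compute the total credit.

Solar Installation Rebate: $236,500 is below the $241,900 cutoff, so the full $7,950 applies.
First-Time Homebuyer Credit: 2% of the $222,500 excess over $14,000 is $4,450; credit = $6,475 − $4,450 = $2,025.
Total: $7,950 + $2,025 = $9,975.

$9,975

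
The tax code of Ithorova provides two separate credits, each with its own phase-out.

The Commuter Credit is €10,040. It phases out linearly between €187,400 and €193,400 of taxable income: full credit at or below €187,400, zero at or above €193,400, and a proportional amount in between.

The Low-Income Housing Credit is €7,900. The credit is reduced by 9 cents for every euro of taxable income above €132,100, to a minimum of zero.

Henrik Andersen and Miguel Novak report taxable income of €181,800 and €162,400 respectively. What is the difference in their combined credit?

Henrik (€181,800): Commuter Credit: €181,800 is at or below the €187,400 threshold, so the full €10,040 applies. Low-Income Housing Credit: 9% of the €49,700 excess over €132,100 is €4,473; credit = €7,900 − €4,473 = €3,427. total €10,040 + €3,427 = €13,467
Miguel (€162,400): Commuter Credit: €162,400 is at or below the €187,400 threshold, so the full €10,040 applies. Low-Income Housing Credit: 9% of the €30,300 excess over €132,100 is €2,727; credit = €7,900 − €2,727 = €5,173. total €10,040 + €5,173 = €15,213
Difference: |€13,467 − €15,213| = €1,746.

€1,746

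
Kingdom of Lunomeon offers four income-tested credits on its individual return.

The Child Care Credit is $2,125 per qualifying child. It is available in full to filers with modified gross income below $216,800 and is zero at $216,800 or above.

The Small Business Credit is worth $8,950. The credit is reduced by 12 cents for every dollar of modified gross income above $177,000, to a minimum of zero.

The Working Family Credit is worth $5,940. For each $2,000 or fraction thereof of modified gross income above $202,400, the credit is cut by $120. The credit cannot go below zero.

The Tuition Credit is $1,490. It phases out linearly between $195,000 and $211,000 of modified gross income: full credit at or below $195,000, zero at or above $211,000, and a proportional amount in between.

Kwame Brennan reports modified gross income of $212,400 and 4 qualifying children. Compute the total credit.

Child Care Credit: base = 4 × $2,125 = $8,500. $212,400 is below the $216,800 cutoff, so the full $8,500 applies.
Small Business Credit: 12% of the $35,400 excess over $177,000 is $4,248; credit = $8,950 − $4,248 = $4,702.
Working Family Credit: income exceeds $202,400 by $10,000, which is 5 full-or-partial $2,000 increments; reduction = 5 × $120 = $600, leaving $5,340.
Tuition Credit: $212,400 is at or above $211,000, so the credit is $0.
Total: $8,500 + $4,702 + $5,340 + $0 = $18,542.

$18,542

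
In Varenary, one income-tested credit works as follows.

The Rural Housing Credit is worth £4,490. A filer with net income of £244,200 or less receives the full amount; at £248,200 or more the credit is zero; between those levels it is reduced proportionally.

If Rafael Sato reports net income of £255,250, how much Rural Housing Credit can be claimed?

Rural Housing Credit: £255,250 is at or above £248,200, so the credit is £0.

£0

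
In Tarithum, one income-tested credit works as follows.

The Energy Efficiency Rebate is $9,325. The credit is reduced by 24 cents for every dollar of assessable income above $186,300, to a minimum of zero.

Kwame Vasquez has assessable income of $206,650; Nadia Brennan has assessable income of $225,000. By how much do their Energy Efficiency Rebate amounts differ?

$4,404

Kwame ($206,650): Energy Efficiency Rebate: 24% of the $20,350 excess over $186,300 is $4,884; credit = $9,325 − $4,884 = $4,441.
Nadia ($225,000): Energy Efficiency Rebate: 24% of the $38,700 excess over $186,300 is $9,288; credit = $9,325 − $9,288 = $37.
Difference: |$4,441 − $37| = $4,404.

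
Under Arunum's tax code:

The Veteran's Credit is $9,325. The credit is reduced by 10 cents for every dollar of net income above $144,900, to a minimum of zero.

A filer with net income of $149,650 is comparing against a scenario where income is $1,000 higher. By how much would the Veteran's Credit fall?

At $149,650 — 10% of the $4,750 excess over $144,900 is $475; credit = $9,325 − $475 = $8,850.
At $150,650 — 10% of the $5,750 excess over $144,900 is $575; credit = $9,325 − $575 = $8,750.
Lost: $8,850 − $8,750 = $100.

$100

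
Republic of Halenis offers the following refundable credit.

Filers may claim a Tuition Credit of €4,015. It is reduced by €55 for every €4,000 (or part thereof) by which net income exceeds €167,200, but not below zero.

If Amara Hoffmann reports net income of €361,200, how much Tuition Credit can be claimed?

Tuition Credit: income exceeds €167,200 by €194,000, which is 49 full-or-partial €4,000 increments; reduction = 49 × €55 = €2,695, leaving €1,320.

€1,320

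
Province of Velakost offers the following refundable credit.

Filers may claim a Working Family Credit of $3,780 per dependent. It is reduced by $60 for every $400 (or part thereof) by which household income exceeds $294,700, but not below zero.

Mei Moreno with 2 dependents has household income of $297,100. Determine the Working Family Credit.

$7,200

Working Family Credit: base = 2 × $3,780 = $7,560. income exceeds $294,700 by $2,400, which is 6 full-or-partial $400 increments; reduction = 6 × $60 = $360, leaving $7,200.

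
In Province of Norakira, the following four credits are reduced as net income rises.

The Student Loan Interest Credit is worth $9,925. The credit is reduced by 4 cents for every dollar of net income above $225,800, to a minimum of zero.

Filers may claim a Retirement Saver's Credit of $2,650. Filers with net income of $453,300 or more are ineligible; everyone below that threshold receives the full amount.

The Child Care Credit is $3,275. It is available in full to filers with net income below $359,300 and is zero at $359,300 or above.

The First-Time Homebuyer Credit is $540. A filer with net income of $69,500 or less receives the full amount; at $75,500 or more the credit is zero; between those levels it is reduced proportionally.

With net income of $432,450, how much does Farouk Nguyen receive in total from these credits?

$4,309

Student Loan Interest Credit: 4% of the $206,650 excess over $225,800 is $8,266; credit = $9,925 − $8,266 = $1,659.
Retirement Saver's Credit: $432,450 is below the $453,300 cutoff, so the full $2,650 applies.
Child Care Credit: $432,450 meets or exceeds the $359,300 cutoff, so the credit is $0.
First-Time Homebuyer Credit: $432,450 is at or above $75,500, so the credit is $0.
Total: $1,659 + $2,650 + $0 + $0 = $4,309.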